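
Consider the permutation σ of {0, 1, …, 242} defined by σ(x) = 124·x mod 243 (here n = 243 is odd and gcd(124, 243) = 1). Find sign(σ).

Trace 190: π^k(190) = [190, 232, 94, 235, 223, 193, 118] for k=0..6.
The orbit structure of x ↦ 124x mod 243: 11 orbits of sizes [81, 81, 27, 27, 9, 9, 3, 3, 1, 1, 1].
11 cycles on 243: each ℓ→(−1)^(ℓ−1), product (−1)^232 = +1.
(124|243)_J = +1 (Zolotarev's lemma cross-check).

+1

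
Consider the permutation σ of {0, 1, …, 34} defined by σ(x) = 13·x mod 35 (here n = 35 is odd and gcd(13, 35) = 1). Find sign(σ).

Trace 27: π^k(27) = [27, 1, 13, 29] for k=0..3.
π_13 has 11 disjoint cycles with lengths [4, 4, 4, 4, 4, 4, 4, 2, 2, 2, 1] on {0,…,34}.
With 11 cycles on 35 points, sign = (−1)^{35−11} = +1.

+1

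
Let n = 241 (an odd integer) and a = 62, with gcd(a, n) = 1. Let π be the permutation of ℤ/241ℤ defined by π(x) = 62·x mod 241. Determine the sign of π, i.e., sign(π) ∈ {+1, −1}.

Trace 175: π^k(175) = [175, 5, 69, 181, 136, 238, 55] for k=0..6.
The orbit structure of x ↦ 62x mod 241: 2 orbits of sizes [240, 1].
Σ(ℓ_i−1) = 241−2 = 239; sign = (−1)^239 = -1.

-1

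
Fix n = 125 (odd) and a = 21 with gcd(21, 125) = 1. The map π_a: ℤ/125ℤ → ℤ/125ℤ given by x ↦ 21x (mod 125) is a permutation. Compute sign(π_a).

Orbit of 81 under x↦21x: [81, 76, 96, 16, 86, 56, 51]… (length divides ord_125(21)).
π_21 has 13 disjoint cycles with lengths [25, 25, 25, 25, 5, 5, 5, 5, 1, 1, 1, 1, 1] on {0,…,124}.
sign(π) = (−1)^{n − #cycles} = (−1)^{125−13} = (−1)^112 = +1.
Zolotarev: (21|125) = +1, matching the cycle-count sign.

+1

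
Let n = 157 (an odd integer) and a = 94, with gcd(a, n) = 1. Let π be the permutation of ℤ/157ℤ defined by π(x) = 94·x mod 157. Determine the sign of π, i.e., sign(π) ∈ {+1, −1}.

Orbit of 144 under x↦94x: [144, 34, 56, 83, 109, 41, 86]… (length divides ord_157(94)).
2 cycles of lengths [156, 1].
With 2 cycles on 157 points, sign = (−1)^{157−2} = -1.
Check: (94/157) = -1 by Zolotarev.

-1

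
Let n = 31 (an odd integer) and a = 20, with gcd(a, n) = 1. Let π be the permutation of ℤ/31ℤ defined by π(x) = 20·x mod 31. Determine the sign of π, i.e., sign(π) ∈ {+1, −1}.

+1

Start at x=7: 7 → 16 → 10 → 14 → 1 → 20 → 28 → … (one orbit).
3 cycles of lengths [15, 15, 1].
n − c = 31 − 3 = 28; sign = (−1)^28 = +1.
Zolotarev: (20|31) = +1, matching the cycle-count sign.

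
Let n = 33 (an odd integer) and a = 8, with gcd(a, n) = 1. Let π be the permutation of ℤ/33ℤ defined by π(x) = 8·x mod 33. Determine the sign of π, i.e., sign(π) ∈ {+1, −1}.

Trace 4: π^k(4) = [4, 32, 25, 2, 16, 29, 1] for k=0..6.
Cycle type of π: 10×3 + 2 + 1; total 5 cycles.
33 − 5 = 28 transpositions; sign(π) = (−1)^28 = +1.
(8|33)_J = +1 (Zolotarev's lemma cross-check).

+1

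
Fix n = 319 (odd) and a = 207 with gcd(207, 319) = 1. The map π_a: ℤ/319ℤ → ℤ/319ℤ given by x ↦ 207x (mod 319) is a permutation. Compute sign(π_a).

+1

Start at x=207: 207 → 103 → 267 → 82 → 67 → 152 → 202 → … (one orbit).
Cycle type of π: 70×4 + 14×2 + 5×2 + 1; total 9 cycles.
n − c = 319 − 9 = 310; sign = (−1)^310 = +1.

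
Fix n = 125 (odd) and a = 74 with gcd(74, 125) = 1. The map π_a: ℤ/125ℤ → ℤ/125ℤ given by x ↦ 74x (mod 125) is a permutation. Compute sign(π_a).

+1

Trace 99: π^k(99) = [99, 76, 124, 51, 24, 26, 49] for k=0..6.
Cycle lengths of π_74 on ℤ/125ℤ: [10, 10, 10, 10, 10, 10, 10, 10, 10, 10, 2, 2, 2, 2, 2, 2, 2, 2, 2, 2, 2, 2, 1]; 23 cycles in total.
23 cycles on 125: each ℓ→(−1)^(ℓ−1), product (−1)^102 = +1.
Via Zolotarev, sign(π_{74}) = (74|125) = +1.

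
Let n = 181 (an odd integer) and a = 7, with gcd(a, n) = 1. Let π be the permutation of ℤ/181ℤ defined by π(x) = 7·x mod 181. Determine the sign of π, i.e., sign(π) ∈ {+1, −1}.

-1

Trace 132: π^k(132) = [132, 19, 133, 26, 1, 7, 49] for k=0..6.
Cycle type of π: 12×15 + 1; total 16 cycles.
16 cycles on 181: each ℓ→(−1)^(ℓ−1), product (−1)^165 = -1.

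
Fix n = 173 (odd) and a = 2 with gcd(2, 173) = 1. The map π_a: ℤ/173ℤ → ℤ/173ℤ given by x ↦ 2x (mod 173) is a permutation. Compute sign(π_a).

Start at x=68: 68 → 136 → 99 → 25 → 50 → 100 → 27 → … (one orbit).
π_2 has 2 disjoint cycles with lengths [172, 1] on {0,…,172}.
With 2 cycles on 173 points, sign = (−1)^{173−2} = -1.

-1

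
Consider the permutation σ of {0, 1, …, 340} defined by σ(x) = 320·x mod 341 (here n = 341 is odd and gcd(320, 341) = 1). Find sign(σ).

+1

Trace 133: π^k(133) = [133, 276, 1, 320, 100, 287, 111] for k=0..6.
33 cycles of lengths [15, 15, 15, 15, 15, 15, 15, 15, 15, 15, 15, 15, 15, 15, 15, 15, 15, 15, 15, 15, 15, 15, 1, 1, 1, 1, 1, 1, 1, 1, 1, 1, 1].
Σ(ℓ_i−1) = 341−33 = 308; sign = (−1)^308 = +1.
Zolotarev: (320|341) = +1, matching the cycle-count sign.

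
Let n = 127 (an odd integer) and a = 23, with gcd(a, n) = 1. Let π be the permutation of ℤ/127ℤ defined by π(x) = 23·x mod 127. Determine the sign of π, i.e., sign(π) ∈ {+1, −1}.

Trace 122: π^k(122) = [122, 12, 22, 125, 81, 85, 50] for k=0..6.
π_23 has 2 disjoint cycles with lengths [126, 1] on {0,…,126}.
Σ(ℓ_i−1) = 127−2 = 125; sign = (−1)^125 = -1.
Via Zolotarev, sign(π_{23}) = (23|127) = -1.

-1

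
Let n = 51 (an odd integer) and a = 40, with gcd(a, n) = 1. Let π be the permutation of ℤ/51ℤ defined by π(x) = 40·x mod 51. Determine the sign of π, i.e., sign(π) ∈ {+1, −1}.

-1

Orbit of 10 under x↦40x: [10, 43, 37, 1, 40, 19, 46]… (length divides ord_51(40)).
Cycle type of π: 16×3 + 1×3; total 6 cycles.
With 6 cycles on 51 points, sign = (−1)^{51−6} = -1.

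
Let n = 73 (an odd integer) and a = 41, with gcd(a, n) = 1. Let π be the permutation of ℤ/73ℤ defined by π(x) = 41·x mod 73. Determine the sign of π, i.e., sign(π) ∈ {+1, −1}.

+1

Start at x=2: 2 → 9 → 4 → 18 → 8 → 36 → 16 → … (one orbit).
Cycle lengths of π_41 on ℤ/73ℤ: [18, 18, 18, 18, 1]; 5 cycles in total.
Σ(ℓ_i−1) = 73−5 = 68; sign = (−1)^68 = +1.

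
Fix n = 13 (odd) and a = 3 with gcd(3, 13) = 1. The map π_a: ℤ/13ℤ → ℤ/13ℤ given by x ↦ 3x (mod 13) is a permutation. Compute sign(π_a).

Orbit of 3 under x↦3x: [3, 9, 1]… (length divides ord_13(3)).
The orbit structure of x ↦ 3x mod 13: 5 orbits of sizes [3, 3, 3, 3, 1].
13 − 5 = 8 transpositions; sign(π) = (−1)^8 = +1.
Zolotarev: (3|13) = +1, matching the cycle-count sign.

+1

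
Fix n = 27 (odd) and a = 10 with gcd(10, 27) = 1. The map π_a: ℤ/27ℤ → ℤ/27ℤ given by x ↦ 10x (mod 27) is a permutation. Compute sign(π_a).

Orbit of 1 under x↦10x: [1, 10, 19]… (length divides ord_27(10)).
π_10 has 15 disjoint cycles with lengths [3, 3, 3, 3, 3, 3, 1, 1, 1, 1, 1, 1, 1, 1, 1] on {0,…,26}.
n − c = 27 − 15 = 12; sign = (−1)^12 = +1.

+1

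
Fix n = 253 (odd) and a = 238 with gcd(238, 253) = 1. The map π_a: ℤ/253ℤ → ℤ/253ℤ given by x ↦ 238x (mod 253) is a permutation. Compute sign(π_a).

Orbit of 232 under x↦238x: [232, 62, 82, 35, 234, 32, 26]… (length divides ord_253(238)).
Cycle lengths of π_238 on ℤ/253ℤ: [110, 110, 11, 11, 10, 1]; 6 cycles in total.
With 6 cycles on 253 points, sign = (−1)^{253−6} = -1.
Via Zolotarev, sign(π_{238}) = (238|253) = -1.

-1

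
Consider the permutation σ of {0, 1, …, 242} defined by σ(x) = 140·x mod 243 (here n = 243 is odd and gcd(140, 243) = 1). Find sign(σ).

Trace 190: π^k(190) = [190, 113, 25, 98, 112, 128, 181] for k=0..6.
Decompose π into cycles: lengths [162, 54, 18, 6, 2, 1] (6 cycles, including the fixed point 0).
Σ(ℓ_i−1) = 243−6 = 237; sign = (−1)^237 = -1.
Zolotarev: (140|243) = -1, matching the cycle-count sign.

-1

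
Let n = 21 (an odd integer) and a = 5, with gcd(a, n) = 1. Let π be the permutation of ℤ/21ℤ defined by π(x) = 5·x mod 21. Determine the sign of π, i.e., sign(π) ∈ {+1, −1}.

Trace 16: π^k(16) = [16, 17, 1, 5, 4, 20] for k=0..5.
The orbit structure of x ↦ 5x mod 21: 5 orbits of sizes [6, 6, 6, 2, 1].
sign(π) = (−1)^{n − #cycles} = (−1)^{21−5} = (−1)^16 = +1.

+1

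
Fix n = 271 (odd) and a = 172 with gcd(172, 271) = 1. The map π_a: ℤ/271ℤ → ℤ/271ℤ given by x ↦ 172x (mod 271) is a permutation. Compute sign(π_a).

-1

Orbit of 98 under x↦172x: [98, 54, 74, 262, 78, 137, 258]… (length divides ord_271(172)).
Decompose π into cycles: lengths [270, 1] (2 cycles, including the fixed point 0).
sign(π) = (−1)^{n − #cycles} = (−1)^{271−2} = (−1)^269 = -1.
Check: (172/271) = -1 by Zolotarev.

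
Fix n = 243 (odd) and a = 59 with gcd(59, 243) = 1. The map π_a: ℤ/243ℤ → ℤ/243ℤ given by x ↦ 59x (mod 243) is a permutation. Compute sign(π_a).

Orbit of 44 under x↦59x: [44, 166, 74, 235, 14, 97, 134]… (length divides ord_243(59)).
The orbit structure of x ↦ 59x mod 243: 6 orbits of sizes [162, 54, 18, 6, 2, 1].
With 6 cycles on 243 points, sign = (−1)^{243−6} = -1.
The Jacobi symbol (59|243) = -1 (Zolotarev) agrees.

-1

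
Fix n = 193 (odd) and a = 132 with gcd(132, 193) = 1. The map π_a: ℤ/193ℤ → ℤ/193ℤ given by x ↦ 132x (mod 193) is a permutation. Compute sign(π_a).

Orbit of 99 under x↦132x: [99, 137, 135, 64, 149, 175, 133]… (length divides ord_193(132)).
π_132 has 2 disjoint cycles with lengths [192, 1] on {0,…,192}.
193 − 2 = 191 transpositions; sign(π) = (−1)^191 = -1.
Via Zolotarev, sign(π_{132}) = (132|193) = -1.

-1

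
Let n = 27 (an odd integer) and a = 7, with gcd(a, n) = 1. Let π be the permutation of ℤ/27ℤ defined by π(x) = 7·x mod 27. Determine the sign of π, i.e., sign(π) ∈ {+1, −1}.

+1

Start at x=25: 25 → 13 → 10 → 16 → 4 → 1 → 7 → … (one orbit).
Cycle type of π: 9×2 + 3×2 + 1×3; total 7 cycles.
sign(π) = (−1)^{n − #cycles} = (−1)^{27−7} = (−1)^20 = +1.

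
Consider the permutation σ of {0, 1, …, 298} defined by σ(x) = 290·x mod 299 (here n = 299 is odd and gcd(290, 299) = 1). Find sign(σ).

Orbit of 218 under x↦290x: [218, 131, 17, 146, 181, 165, 10]… (length divides ord_299(290)).
Cycle type of π: 66×4 + 22 + 6×2 + 1; total 8 cycles.
With 8 cycles on 299 points, sign = (−1)^{299−8} = -1.

-1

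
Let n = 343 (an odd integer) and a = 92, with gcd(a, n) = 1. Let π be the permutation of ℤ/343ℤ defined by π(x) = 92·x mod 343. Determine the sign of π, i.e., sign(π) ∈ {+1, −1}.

Start at x=162: 162 → 155 → 197 → 288 → 85 → 274 → 169 → … (one orbit).
π_92 has 19 disjoint cycles with lengths [49, 49, 49, 49, 49, 49, 7, 7, 7, 7, 7, 7, 1, 1, 1, 1, 1, 1, 1] on {0,…,342}.
19 cycles on 343: each ℓ→(−1)^(ℓ−1), product (−1)^324 = +1.

+1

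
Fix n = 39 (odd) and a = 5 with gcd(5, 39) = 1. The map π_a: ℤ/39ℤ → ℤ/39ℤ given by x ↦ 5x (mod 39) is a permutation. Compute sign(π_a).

+1

Orbit of 5 under x↦5x: [5, 25, 8, 1]… (length divides ord_39(5)).
The orbit structure of x ↦ 5x mod 39: 11 orbits of sizes [4, 4, 4, 4, 4, 4, 4, 4, 4, 2, 1].
n − c = 39 − 11 = 28; sign = (−1)^28 = +1.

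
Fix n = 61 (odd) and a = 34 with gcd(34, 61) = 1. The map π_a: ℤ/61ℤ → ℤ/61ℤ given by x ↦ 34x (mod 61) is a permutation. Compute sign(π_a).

Trace 20: π^k(20) = [20, 9, 1, 34, 58] for k=0..4.
13 cycles of lengths [5, 5, 5, 5, 5, 5, 5, 5, 5, 5, 5, 5, 1].
61 − 13 = 48 transpositions; sign(π) = (−1)^48 = +1.

+1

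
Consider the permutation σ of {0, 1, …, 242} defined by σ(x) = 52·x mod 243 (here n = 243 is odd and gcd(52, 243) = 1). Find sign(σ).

+1

Trace 109: π^k(109) = [109, 79, 220, 19, 16, 103, 10] for k=0..6.
Cycle lengths of π_52 on ℤ/243ℤ: [81, 81, 27, 27, 9, 9, 3, 3, 1, 1, 1]; 11 cycles in total.
11 cycles on 243: each ℓ→(−1)^(ℓ−1), product (−1)^232 = +1.
The Jacobi symbol (52|243) = +1 (Zolotarev) agrees.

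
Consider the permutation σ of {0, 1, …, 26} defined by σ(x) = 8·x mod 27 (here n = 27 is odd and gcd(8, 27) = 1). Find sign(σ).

Start at x=19: 19 → 17 → 1 → 8 → 10 → 26 → 19 (one orbit).
Cycle type of π: 6×3 + 2×4 + 1; total 8 cycles.
sign(π) = (−1)^{n − #cycles} = (−1)^{27−8} = (−1)^19 = -1.

-1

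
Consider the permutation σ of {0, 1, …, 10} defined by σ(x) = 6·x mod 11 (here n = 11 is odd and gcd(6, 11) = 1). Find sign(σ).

Orbit of 7 under x↦6x: [7, 9, 10, 5, 8, 4, 2]… (length divides ord_11(6)).
Cycle lengths of π_6 on ℤ/11ℤ: [10, 1]; 2 cycles in total.
sign(π) = (−1)^{n − #cycles} = (−1)^{11−2} = (−1)^9 = -1.
The Jacobi symbol (6|11) = -1 (Zolotarev) agrees.

-1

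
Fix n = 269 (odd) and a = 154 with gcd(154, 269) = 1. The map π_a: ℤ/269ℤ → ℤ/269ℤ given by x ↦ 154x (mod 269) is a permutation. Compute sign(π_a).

Start at x=125: 125 → 151 → 120 → 188 → 169 → 202 → 173 → … (one orbit).
The orbit structure of x ↦ 154x mod 269: 3 orbits of sizes [134, 134, 1].
With 3 cycles on 269 points, sign = (−1)^{269−3} = +1.
Zolotarev: (154|269) = +1, matching the cycle-count sign.

+1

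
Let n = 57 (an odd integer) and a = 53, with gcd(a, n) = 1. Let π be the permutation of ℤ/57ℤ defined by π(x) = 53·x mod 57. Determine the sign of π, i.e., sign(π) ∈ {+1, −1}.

Start at x=1: 1 → 53 → 16 → 50 → 28 → 2 → 49 → … (one orbit).
Cycle type of π: 18×3 + 2 + 1; total 5 cycles.
Σ(ℓ_i−1) = 57−5 = 52; sign = (−1)^52 = +1.
The Jacobi symbol (53|57) = +1 (Zolotarev) agrees.

+1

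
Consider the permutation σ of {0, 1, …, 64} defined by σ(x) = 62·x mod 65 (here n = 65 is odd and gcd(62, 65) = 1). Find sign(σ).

Start at x=29: 29 → 43 → 1 → 62 → 9 → 38 → 16 → … (one orbit).
8 cycles of lengths [12, 12, 12, 12, 6, 6, 4, 1].
Σ(ℓ_i−1) = 65−8 = 57; sign = (−1)^57 = -1.
Via Zolotarev, sign(π_{62}) = (62|65) = -1.

-1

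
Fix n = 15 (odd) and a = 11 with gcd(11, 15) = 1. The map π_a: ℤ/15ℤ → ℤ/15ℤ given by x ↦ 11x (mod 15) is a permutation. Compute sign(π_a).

Orbit of 11 under x↦11x: [11, 1]… (length divides ord_15(11)).
The orbit structure of x ↦ 11x mod 15: 10 orbits of sizes [2, 2, 2, 2, 2, 1, 1, 1, 1, 1].
n − c = 15 − 10 = 5; sign = (−1)^5 = -1.
(11|15)_J = -1 (Zolotarev's lemma cross-check).

-1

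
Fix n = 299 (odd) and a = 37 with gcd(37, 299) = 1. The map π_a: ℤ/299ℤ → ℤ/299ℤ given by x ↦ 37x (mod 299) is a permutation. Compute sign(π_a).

+1

Orbit of 173 under x↦37x: [173, 122, 29, 176, 233, 249, 243]… (length divides ord_299(37)).
π_37 has 5 disjoint cycles with lengths [132, 132, 22, 12, 1] on {0,…,298}.
Σ(ℓ_i−1) = 299−5 = 294; sign = (−1)^294 = +1.
Zolotarev: (37|299) = +1, matching the cycle-count sign.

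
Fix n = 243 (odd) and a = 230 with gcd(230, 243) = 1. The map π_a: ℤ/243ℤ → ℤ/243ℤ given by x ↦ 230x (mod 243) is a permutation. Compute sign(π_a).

Start at x=26: 26 → 148 → 20 → 226 → 221 → 43 → 170 → … (one orbit).
Decompose π into cycles: lengths [162, 54, 18, 6, 2, 1] (6 cycles, including the fixed point 0).
With 6 cycles on 243 points, sign = (−1)^{243−6} = -1.

-1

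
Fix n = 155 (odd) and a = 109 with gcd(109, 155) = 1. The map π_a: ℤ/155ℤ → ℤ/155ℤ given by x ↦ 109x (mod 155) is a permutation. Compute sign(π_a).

+1

Start at x=16: 16 → 39 → 66 → 64 → 1 → 109 → 101 → … (one orbit).
21 cycles of lengths [10, 10, 10, 10, 10, 10, 10, 10, 10, 10, 10, 10, 5, 5, 5, 5, 5, 5, 2, 2, 1].
With 21 cycles on 155 points, sign = (−1)^{155−21} = +1.
Zolotarev: (109|155) = +1, matching the cycle-count sign.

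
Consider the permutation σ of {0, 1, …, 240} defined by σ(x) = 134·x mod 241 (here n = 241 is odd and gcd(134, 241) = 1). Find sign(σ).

+1

Orbit of 64 under x↦134x: [64, 141, 96, 91, 144, 16, 216]… (length divides ord_241(134)).
Decompose π into cycles: lengths [60, 60, 60, 60, 1] (5 cycles, including the fixed point 0).
n − c = 241 − 5 = 236; sign = (−1)^236 = +1.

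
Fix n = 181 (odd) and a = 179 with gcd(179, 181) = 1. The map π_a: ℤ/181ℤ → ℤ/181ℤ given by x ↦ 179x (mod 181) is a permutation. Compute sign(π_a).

-1

Trace 51: π^k(51) = [51, 79, 23, 135, 92, 178, 6] for k=0..6.
Cycle lengths of π_179 on ℤ/181ℤ: [180, 1]; 2 cycles in total.
With 2 cycles on 181 points, sign = (−1)^{181−2} = -1.
Zolotarev: (179|181) = -1, matching the cycle-count sign.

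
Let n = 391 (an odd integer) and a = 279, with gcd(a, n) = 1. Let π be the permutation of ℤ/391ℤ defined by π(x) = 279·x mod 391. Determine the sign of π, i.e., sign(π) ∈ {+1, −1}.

-1

Trace 285: π^k(285) = [285, 142, 127, 243, 154, 347, 236] for k=0..6.
π_279 has 6 disjoint cycles with lengths [176, 176, 16, 11, 11, 1] on {0,…,390}.
sign(π) = (−1)^{n − #cycles} = (−1)^{391−6} = (−1)^385 = -1.
Check: (279/391) = -1 by Zolotarev.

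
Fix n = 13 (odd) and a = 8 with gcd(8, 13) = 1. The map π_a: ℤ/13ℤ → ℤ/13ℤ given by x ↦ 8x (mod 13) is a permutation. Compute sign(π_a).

Start at x=12: 12 → 5 → 1 → 8 → 12 (one orbit).
π_8 has 4 disjoint cycles with lengths [4, 4, 4, 1] on {0,…,12}.
Σ(ℓ_i−1) = 13−4 = 9; sign = (−1)^9 = -1.

-1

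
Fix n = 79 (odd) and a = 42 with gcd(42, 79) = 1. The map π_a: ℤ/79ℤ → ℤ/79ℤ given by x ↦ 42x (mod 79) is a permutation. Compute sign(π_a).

Trace 36: π^k(36) = [36, 11, 67, 49, 4, 10, 25] for k=0..6.
The orbit structure of x ↦ 42x mod 79: 3 orbits of sizes [39, 39, 1].
n − c = 79 − 3 = 76; sign = (−1)^76 = +1.
Check: (42/79) = +1 by Zolotarev.

+1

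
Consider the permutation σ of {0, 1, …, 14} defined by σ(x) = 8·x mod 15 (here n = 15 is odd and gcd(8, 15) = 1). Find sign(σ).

Trace 1: π^k(1) = [1, 8, 4, 2] for k=0..3.
The orbit structure of x ↦ 8x mod 15: 5 orbits of sizes [4, 4, 4, 2, 1].
With 5 cycles on 15 points, sign = (−1)^{15−5} = +1.

+1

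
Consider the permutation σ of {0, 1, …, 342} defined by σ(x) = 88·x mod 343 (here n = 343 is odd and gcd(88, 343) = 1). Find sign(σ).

Start at x=298: 298 → 156 → 8 → 18 → 212 → 134 → 130 → … (one orbit).
π_88 has 7 disjoint cycles with lengths [147, 147, 21, 21, 3, 3, 1] on {0,…,342}.
sign(π) = (−1)^{n − #cycles} = (−1)^{343−7} = (−1)^336 = +1.

+1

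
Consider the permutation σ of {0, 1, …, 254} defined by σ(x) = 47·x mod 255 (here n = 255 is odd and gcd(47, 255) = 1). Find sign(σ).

Start at x=47: 47 → 169 → 38 → 1 → 47 (one orbit).
The orbit structure of x ↦ 47x mod 255: 65 orbits of sizes [4, 4, 4, 4, 4, 4, 4, 4, 4, 4, 4, 4, 4, 4, 4, 4, 4, 4, 4, 4, 4, 4, 4, 4, 4, 4, 4, 4, 4, 4, 4, 4, 4, 4, 4, 4, 4, 4, 4, 4, 4, 4, 4, 4, 4, 4, 4, 4, 4, 4, 4, 4, 4, 4, 4, 4, 4, 4, 4, 4, 4, 4, 4, 2, 1].
With 65 cycles on 255 points, sign = (−1)^{255−65} = +1.
(47|255)_J = +1 (Zolotarev's lemma cross-check).

+1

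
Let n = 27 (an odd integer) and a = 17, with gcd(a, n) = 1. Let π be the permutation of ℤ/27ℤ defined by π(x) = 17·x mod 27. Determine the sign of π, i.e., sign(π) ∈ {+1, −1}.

Orbit of 1 under x↦17x: [1, 17, 19, 26, 10, 8]… (length divides ord_27(17)).
8 cycles of lengths [6, 6, 6, 2, 2, 2, 2, 1].
n − c = 27 − 8 = 19; sign = (−1)^19 = -1.
The Jacobi symbol (17|27) = -1 (Zolotarev) agrees.

-1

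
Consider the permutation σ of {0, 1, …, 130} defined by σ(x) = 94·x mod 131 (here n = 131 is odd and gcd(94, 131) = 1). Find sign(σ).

Orbit of 108 under x↦94x: [108, 65, 84, 36, 109, 28, 12]… (length divides ord_131(94)).
Cycle type of π: 65×2 + 1; total 3 cycles.
n − c = 131 − 3 = 128; sign = (−1)^128 = +1.
Via Zolotarev, sign(π_{94}) = (94|131) = +1.

+1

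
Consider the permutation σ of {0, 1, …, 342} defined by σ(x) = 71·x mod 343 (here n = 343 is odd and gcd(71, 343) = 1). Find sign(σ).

+1

Orbit of 148 under x↦71x: [148, 218, 43, 309, 330, 106, 323]… (length divides ord_343(71)).
19 cycles of lengths [49, 49, 49, 49, 49, 49, 7, 7, 7, 7, 7, 7, 1, 1, 1, 1, 1, 1, 1].
n − c = 343 − 19 = 324; sign = (−1)^324 = +1.
Via Zolotarev, sign(π_{71}) = (71|343) = +1.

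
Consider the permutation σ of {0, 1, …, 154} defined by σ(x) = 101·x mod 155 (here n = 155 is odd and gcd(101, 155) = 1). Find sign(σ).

Orbit of 66 under x↦101x: [66, 1, 101, 126, 16]… (length divides ord_155(101)).
Cycle type of π: 5×30 + 1×5; total 35 cycles.
n − c = 155 − 35 = 120; sign = (−1)^120 = +1.

+1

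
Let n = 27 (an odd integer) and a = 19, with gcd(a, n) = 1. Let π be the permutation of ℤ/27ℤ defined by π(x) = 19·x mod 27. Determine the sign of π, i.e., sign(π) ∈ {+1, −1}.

+1

Orbit of 10 under x↦19x: [10, 1, 19]… (length divides ord_27(19)).
Cycle lengths of π_19 on ℤ/27ℤ: [3, 3, 3, 3, 3, 3, 1, 1, 1, 1, 1, 1, 1, 1, 1]; 15 cycles in total.
Σ(ℓ_i−1) = 27−15 = 12; sign = (−1)^12 = +1.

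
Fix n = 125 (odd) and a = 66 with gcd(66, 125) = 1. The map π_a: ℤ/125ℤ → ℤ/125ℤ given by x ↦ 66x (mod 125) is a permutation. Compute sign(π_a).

Orbit of 101 under x↦66x: [101, 41, 81, 96, 86, 51, 116]… (length divides ord_125(66)).
Decompose π into cycles: lengths [25, 25, 25, 25, 5, 5, 5, 5, 1, 1, 1, 1, 1] (13 cycles, including the fixed point 0).
125 − 13 = 112 transpositions; sign(π) = (−1)^112 = +1.
(66|125)_J = +1 (Zolotarev's lemma cross-check).

+1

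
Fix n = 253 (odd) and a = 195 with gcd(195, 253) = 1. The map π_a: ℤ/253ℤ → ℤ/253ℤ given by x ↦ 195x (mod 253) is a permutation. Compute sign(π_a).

+1

Start at x=65: 65 → 25 → 68 → 104 → 40 → 210 → 217 → … (one orbit).
The orbit structure of x ↦ 195x mod 253: 5 orbits of sizes [110, 110, 22, 10, 1].
With 5 cycles on 253 points, sign = (−1)^{253−5} = +1.
Via Zolotarev, sign(π_{195}) = (195|253) = +1.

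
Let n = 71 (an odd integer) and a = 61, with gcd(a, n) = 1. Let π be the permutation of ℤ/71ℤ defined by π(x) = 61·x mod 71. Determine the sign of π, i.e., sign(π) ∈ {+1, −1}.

-1

Orbit of 44 under x↦61x: [44, 57, 69, 20, 13, 12, 22]… (length divides ord_71(61)).
The orbit structure of x ↦ 61x mod 71: 2 orbits of sizes [70, 1].
sign(π) = (−1)^{n − #cycles} = (−1)^{71−2} = (−1)^69 = -1.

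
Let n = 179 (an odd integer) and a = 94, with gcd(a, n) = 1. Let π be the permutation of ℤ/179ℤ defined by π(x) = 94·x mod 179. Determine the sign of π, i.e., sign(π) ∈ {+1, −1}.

-1

Orbit of 13 under x↦94x: [13, 148, 129, 133, 151, 53, 149]… (length divides ord_179(94)).
The orbit structure of x ↦ 94x mod 179: 2 orbits of sizes [178, 1].
179 − 2 = 177 transpositions; sign(π) = (−1)^177 = -1.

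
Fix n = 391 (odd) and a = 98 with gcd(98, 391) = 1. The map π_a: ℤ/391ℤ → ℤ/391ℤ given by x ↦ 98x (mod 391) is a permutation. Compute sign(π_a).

+1

Trace 324: π^k(324) = [324, 81, 118, 225, 154, 234, 254] for k=0..6.
Decompose π into cycles: lengths [44, 44, 44, 44, 44, 44, 44, 44, 11, 11, 4, 4, 4, 4, 1] (15 cycles, including the fixed point 0).
With 15 cycles on 391 points, sign = (−1)^{391−15} = +1.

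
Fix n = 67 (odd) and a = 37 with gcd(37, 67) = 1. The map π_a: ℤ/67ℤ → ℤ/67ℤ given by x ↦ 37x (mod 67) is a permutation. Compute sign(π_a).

Trace 29: π^k(29) = [29, 1, 37] for k=0..2.
The orbit structure of x ↦ 37x mod 67: 23 orbits of sizes [3, 3, 3, 3, 3, 3, 3, 3, 3, 3, 3, 3, 3, 3, 3, 3, 3, 3, 3, 3, 3, 3, 1].
With 23 cycles on 67 points, sign = (−1)^{67−23} = +1.

+1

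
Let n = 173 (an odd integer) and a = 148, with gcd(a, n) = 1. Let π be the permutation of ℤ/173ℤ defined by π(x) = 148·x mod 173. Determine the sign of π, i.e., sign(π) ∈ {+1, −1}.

Trace 142: π^k(142) = [142, 83, 1, 148, 106, 118, 164] for k=0..6.
The orbit structure of x ↦ 148x mod 173: 5 orbits of sizes [43, 43, 43, 43, 1].
n − c = 173 − 5 = 168; sign = (−1)^168 = +1.

+1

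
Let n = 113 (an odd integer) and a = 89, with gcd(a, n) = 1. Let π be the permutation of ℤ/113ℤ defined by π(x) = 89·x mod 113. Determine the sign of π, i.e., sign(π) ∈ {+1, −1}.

-1

Trace 49: π^k(49) = [49, 67, 87, 59, 53, 84, 18] for k=0..6.
Decompose π into cycles: lengths [112, 1] (2 cycles, including the fixed point 0).
sign(π) = (−1)^{n − #cycles} = (−1)^{113−2} = (−1)^111 = -1.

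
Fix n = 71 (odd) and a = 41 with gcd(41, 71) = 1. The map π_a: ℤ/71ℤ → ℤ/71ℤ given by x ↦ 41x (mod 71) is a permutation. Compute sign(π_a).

Trace 23: π^k(23) = [23, 20, 39, 37, 26, 1, 41] for k=0..6.
Cycle lengths of π_41 on ℤ/71ℤ: [14, 14, 14, 14, 14, 1]; 6 cycles in total.
71 − 6 = 65 transpositions; sign(π) = (−1)^65 = -1.

-1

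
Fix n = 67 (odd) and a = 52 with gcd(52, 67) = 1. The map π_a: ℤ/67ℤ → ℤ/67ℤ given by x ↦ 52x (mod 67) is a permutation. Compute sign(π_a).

-1

Orbit of 3 under x↦52x: [3, 22, 5, 59, 53, 9, 66]… (length divides ord_67(52)).
Cycle lengths of π_52 on ℤ/67ℤ: [22, 22, 22, 1]; 4 cycles in total.
Σ(ℓ_i−1) = 67−4 = 63; sign = (−1)^63 = -1.
The Jacobi symbol (52|67) = -1 (Zolotarev) agrees.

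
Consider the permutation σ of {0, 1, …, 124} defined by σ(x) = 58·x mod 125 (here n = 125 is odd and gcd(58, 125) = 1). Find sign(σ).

-1

Trace 72: π^k(72) = [72, 51, 83, 64, 87, 46, 43] for k=0..6.
π_58 has 4 disjoint cycles with lengths [100, 20, 4, 1] on {0,…,124}.
With 4 cycles on 125 points, sign = (−1)^{125−4} = -1.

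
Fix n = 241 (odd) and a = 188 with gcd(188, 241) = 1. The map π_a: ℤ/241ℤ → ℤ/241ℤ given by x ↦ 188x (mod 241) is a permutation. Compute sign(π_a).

+1

Orbit of 58 under x↦188x: [58, 59, 6, 164, 225, 125, 123]… (length divides ord_241(188)).
Decompose π into cycles: lengths [120, 120, 1] (3 cycles, including the fixed point 0).
With 3 cycles on 241 points, sign = (−1)^{241−3} = +1.
The Jacobi symbol (188|241) = +1 (Zolotarev) agrees.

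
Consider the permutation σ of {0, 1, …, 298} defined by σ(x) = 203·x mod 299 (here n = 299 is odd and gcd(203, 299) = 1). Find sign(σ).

+1

Orbit of 209 under x↦203x: [209, 268, 285, 148, 144, 229, 142]… (length divides ord_299(203)).
Decompose π into cycles: lengths [44, 44, 44, 44, 44, 44, 22, 4, 4, 4, 1] (11 cycles, including the fixed point 0).
With 11 cycles on 299 points, sign = (−1)^{299−11} = +1.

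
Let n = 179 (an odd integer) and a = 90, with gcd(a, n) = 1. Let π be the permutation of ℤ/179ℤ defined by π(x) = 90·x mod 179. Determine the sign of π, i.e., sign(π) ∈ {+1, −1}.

-1

Trace 120: π^k(120) = [120, 60, 30, 15, 97, 138, 69] for k=0..6.
π_90 has 2 disjoint cycles with lengths [178, 1] on {0,…,178}.
n − c = 179 − 2 = 177; sign = (−1)^177 = -1.
Zolotarev: (90|179) = -1, matching the cycle-count sign.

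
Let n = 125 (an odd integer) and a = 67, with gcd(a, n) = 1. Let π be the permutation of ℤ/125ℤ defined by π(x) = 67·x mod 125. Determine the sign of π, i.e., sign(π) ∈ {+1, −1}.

Trace 83: π^k(83) = [83, 61, 87, 79, 43, 6, 27] for k=0..6.
Decompose π into cycles: lengths [100, 20, 4, 1] (4 cycles, including the fixed point 0).
n − c = 125 − 4 = 121; sign = (−1)^121 = -1.
Zolotarev: (67|125) = -1, matching the cycle-count sign.

-1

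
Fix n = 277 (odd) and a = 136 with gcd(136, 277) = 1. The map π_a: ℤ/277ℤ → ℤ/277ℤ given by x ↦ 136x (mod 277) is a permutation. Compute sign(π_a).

+1

Trace 241: π^k(241) = [241, 90, 52, 147, 48, 157, 23] for k=0..6.
Cycle type of π: 69×4 + 1; total 5 cycles.
5 cycles on 277: each ℓ→(−1)^(ℓ−1), product (−1)^272 = +1.
Via Zolotarev, sign(π_{136}) = (136|277) = +1.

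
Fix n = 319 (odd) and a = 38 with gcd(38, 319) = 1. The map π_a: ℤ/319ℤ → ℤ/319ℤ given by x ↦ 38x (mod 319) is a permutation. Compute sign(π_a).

+1

Start at x=262: 262 → 67 → 313 → 91 → 268 → 295 → 45 → … (one orbit).
Cycle lengths of π_38 on ℤ/319ℤ: [70, 70, 70, 70, 14, 14, 5, 5, 1]; 9 cycles in total.
Σ(ℓ_i−1) = 319−9 = 310; sign = (−1)^310 = +1.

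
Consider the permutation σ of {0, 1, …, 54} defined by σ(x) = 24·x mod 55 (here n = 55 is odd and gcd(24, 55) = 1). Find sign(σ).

-1

Orbit of 39 under x↦24x: [39, 1, 24, 26, 19, 16, 54]… (length divides ord_55(24)).
Decompose π into cycles: lengths [10, 10, 10, 10, 10, 2, 2, 1] (8 cycles, including the fixed point 0).
n − c = 55 − 8 = 47; sign = (−1)^47 = -1.
The Jacobi symbol (24|55) = -1 (Zolotarev) agrees.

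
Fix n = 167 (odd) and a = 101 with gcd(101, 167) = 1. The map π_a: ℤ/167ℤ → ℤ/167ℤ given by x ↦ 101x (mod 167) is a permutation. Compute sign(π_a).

-1

Orbit of 12 under x↦101x: [12, 43, 1, 101, 14, 78, 29]… (length divides ord_167(101)).
Decompose π into cycles: lengths [166, 1] (2 cycles, including the fixed point 0).
n − c = 167 − 2 = 165; sign = (−1)^165 = -1.
Check: (101/167) = -1 by Zolotarev.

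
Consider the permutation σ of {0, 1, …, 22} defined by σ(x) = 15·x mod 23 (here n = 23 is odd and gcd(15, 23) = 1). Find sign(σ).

Orbit of 4 under x↦15x: [4, 14, 3, 22, 8, 5, 6]… (length divides ord_23(15)).
The orbit structure of x ↦ 15x mod 23: 2 orbits of sizes [22, 1].
Σ(ℓ_i−1) = 23−2 = 21; sign = (−1)^21 = -1.
Check: (15/23) = -1 by Zolotarev.

-1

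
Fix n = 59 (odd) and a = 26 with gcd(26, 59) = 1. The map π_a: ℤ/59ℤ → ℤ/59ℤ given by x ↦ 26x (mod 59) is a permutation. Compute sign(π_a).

Start at x=28: 28 → 20 → 48 → 9 → 57 → 7 → 5 → … (one orbit).
Cycle lengths of π_26 on ℤ/59ℤ: [29, 29, 1]; 3 cycles in total.
3 cycles on 59: each ℓ→(−1)^(ℓ−1), product (−1)^56 = +1.
Zolotarev: (26|59) = +1, matching the cycle-count sign.

+1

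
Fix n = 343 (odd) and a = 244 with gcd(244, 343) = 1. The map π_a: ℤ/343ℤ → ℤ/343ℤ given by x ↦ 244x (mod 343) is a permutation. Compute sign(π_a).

-1

Start at x=293: 293 → 148 → 97 → 1 → 244 → 197 → 48 → … (one orbit).
46 cycles of lengths [14, 14, 14, 14, 14, 14, 14, 14, 14, 14, 14, 14, 14, 14, 14, 14, 14, 14, 14, 14, 14, 2, 2, 2, 2, 2, 2, 2, 2, 2, 2, 2, 2, 2, 2, 2, 2, 2, 2, 2, 2, 2, 2, 2, 2, 1].
343 − 46 = 297 transpositions; sign(π) = (−1)^297 = -1.
(244|343)_J = -1 (Zolotarev's lemma cross-check).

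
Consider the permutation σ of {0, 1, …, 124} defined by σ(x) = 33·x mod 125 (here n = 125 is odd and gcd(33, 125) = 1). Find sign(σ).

Orbit of 24 under x↦33x: [24, 42, 11, 113, 104, 57, 6]… (length divides ord_125(33)).
Decompose π into cycles: lengths [100, 20, 4, 1] (4 cycles, including the fixed point 0).
4 cycles on 125: each ℓ→(−1)^(ℓ−1), product (−1)^121 = -1.

-1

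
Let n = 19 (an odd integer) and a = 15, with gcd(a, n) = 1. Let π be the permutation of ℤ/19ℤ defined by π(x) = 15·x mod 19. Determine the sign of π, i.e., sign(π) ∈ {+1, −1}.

-1

Trace 18: π^k(18) = [18, 4, 3, 7, 10, 17, 8] for k=0..6.
Cycle lengths of π_15 on ℤ/19ℤ: [18, 1]; 2 cycles in total.
n − c = 19 − 2 = 17; sign = (−1)^17 = -1.
The Jacobi symbol (15|19) = -1 (Zolotarev) agrees.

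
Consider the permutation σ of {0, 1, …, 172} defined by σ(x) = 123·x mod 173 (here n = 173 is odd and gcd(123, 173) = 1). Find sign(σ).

-1

Start at x=88: 88 → 98 → 117 → 32 → 130 → 74 → 106 → … (one orbit).
Cycle type of π: 172 + 1; total 2 cycles.
2 cycles on 173: each ℓ→(−1)^(ℓ−1), product (−1)^171 = -1.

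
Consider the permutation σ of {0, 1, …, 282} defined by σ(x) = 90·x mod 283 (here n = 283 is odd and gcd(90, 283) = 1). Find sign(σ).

+1

Orbit of 54 under x↦90x: [54, 49, 165, 134, 174, 95, 60]… (length divides ord_283(90)).
Decompose π into cycles: lengths [141, 141, 1] (3 cycles, including the fixed point 0).
With 3 cycles on 283 points, sign = (−1)^{283−3} = +1.
The Jacobi symbol (90|283) = +1 (Zolotarev) agrees.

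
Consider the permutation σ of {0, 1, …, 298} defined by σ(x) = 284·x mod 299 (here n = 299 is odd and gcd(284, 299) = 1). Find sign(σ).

-1

Orbit of 164 under x↦284x: [164, 231, 123, 248, 167, 186, 200]… (length divides ord_299(284)).
Cycle type of π: 132×2 + 12 + 11×2 + 1; total 6 cycles.
sign(π) = (−1)^{n − #cycles} = (−1)^{299−6} = (−1)^293 = -1.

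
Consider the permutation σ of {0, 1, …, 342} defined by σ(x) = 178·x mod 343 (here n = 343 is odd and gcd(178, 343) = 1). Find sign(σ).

Orbit of 116 under x↦178x: [116, 68, 99, 129, 324, 48, 312]… (length divides ord_343(178)).
Decompose π into cycles: lengths [42, 42, 42, 42, 42, 42, 42, 6, 6, 6, 6, 6, 6, 6, 6, 1] (16 cycles, including the fixed point 0).
n − c = 343 − 16 = 327; sign = (−1)^327 = -1.

-1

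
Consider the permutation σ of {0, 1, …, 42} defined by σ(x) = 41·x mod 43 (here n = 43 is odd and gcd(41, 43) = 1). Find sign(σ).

Start at x=41: 41 → 4 → 35 → 16 → 11 → 21 → 1 → 41 (one orbit).
Decompose π into cycles: lengths [7, 7, 7, 7, 7, 7, 1] (7 cycles, including the fixed point 0).
Σ(ℓ_i−1) = 43−7 = 36; sign = (−1)^36 = +1.

+1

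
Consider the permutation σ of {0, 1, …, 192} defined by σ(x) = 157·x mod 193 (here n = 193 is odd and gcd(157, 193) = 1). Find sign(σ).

Start at x=112: 112 → 21 → 16 → 3 → 85 → 28 → 150 → … (one orbit).
Cycle type of π: 48×4 + 1; total 5 cycles.
Σ(ℓ_i−1) = 193−5 = 188; sign = (−1)^188 = +1.
Via Zolotarev, sign(π_{157}) = (157|193) = +1.

+1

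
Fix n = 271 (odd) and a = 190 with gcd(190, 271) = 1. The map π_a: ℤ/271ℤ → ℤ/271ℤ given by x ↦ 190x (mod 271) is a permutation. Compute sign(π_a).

-1

Start at x=100: 100 → 30 → 9 → 84 → 242 → 181 → 244 → … (one orbit).
10 cycles of lengths [30, 30, 30, 30, 30, 30, 30, 30, 30, 1].
With 10 cycles on 271 points, sign = (−1)^{271−10} = -1.
Check: (190/271) = -1 by Zolotarev.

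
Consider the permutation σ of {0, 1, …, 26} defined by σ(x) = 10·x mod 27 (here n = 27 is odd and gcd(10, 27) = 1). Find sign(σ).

Trace 10: π^k(10) = [10, 19, 1] for k=0..2.
Cycle lengths of π_10 on ℤ/27ℤ: [3, 3, 3, 3, 3, 3, 1, 1, 1, 1, 1, 1, 1, 1, 1]; 15 cycles in total.
With 15 cycles on 27 points, sign = (−1)^{27−15} = +1.

+1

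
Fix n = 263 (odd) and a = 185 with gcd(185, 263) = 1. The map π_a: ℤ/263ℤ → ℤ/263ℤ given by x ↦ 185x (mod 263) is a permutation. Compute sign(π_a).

-1

Orbit of 233 under x↦185x: [233, 236, 2, 107, 70, 63, 83]… (length divides ord_263(185)).
2 cycles of lengths [262, 1].
263 − 2 = 261 transpositions; sign(π) = (−1)^261 = -1.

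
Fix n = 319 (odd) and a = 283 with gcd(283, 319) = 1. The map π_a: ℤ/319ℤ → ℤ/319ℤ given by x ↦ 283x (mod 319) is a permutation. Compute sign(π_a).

-1

Start at x=35: 35 → 16 → 62 → 1 → 283 → 20 → 237 → … (one orbit).
Decompose π into cycles: lengths [70, 70, 70, 70, 14, 14, 10, 1] (8 cycles, including the fixed point 0).
319 − 8 = 311 transpositions; sign(π) = (−1)^311 = -1.
(283|319)_J = -1 (Zolotarev's lemma cross-check).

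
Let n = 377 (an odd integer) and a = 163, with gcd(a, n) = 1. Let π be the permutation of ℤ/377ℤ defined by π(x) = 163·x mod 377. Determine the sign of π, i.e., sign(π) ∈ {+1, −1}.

Start at x=124: 124 → 231 → 330 → 256 → 258 → 207 → 188 → … (one orbit).
Decompose π into cycles: lengths [84, 84, 84, 84, 28, 12, 1] (7 cycles, including the fixed point 0).
7 cycles on 377: each ℓ→(−1)^(ℓ−1), product (−1)^370 = +1.
Check: (163/377) = +1 by Zolotarev.

+1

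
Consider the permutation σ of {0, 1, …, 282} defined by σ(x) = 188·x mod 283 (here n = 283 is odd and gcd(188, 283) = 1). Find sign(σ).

-1

Trace 206: π^k(206) = [206, 240, 123, 201, 149, 278, 192] for k=0..6.
Decompose π into cycles: lengths [282, 1] (2 cycles, including the fixed point 0).
n − c = 283 − 2 = 281; sign = (−1)^281 = -1.
The Jacobi symbol (188|283) = -1 (Zolotarev) agrees.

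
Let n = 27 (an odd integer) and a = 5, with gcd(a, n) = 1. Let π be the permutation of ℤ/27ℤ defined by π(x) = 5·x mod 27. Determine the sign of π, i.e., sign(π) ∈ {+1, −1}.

Trace 25: π^k(25) = [25, 17, 4, 20, 19, 14, 16] for k=0..6.
The orbit structure of x ↦ 5x mod 27: 4 orbits of sizes [18, 6, 2, 1].
Σ(ℓ_i−1) = 27−4 = 23; sign = (−1)^23 = -1.

-1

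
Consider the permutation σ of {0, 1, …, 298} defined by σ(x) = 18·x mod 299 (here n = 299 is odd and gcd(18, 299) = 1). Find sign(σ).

-1

Trace 255: π^k(255) = [255, 105, 96, 233, 8, 144, 200] for k=0..6.
Decompose π into cycles: lengths [44, 44, 44, 44, 44, 44, 11, 11, 4, 4, 4, 1] (12 cycles, including the fixed point 0).
With 12 cycles on 299 points, sign = (−1)^{299−12} = -1.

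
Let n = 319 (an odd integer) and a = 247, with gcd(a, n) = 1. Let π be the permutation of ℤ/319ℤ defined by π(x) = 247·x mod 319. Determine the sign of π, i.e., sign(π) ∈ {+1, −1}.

-1

Trace 214: π^k(214) = [214, 223, 213, 295, 133, 313, 113] for k=0..6.
Decompose π into cycles: lengths [140, 140, 28, 5, 5, 1] (6 cycles, including the fixed point 0).
Σ(ℓ_i−1) = 319−6 = 313; sign = (−1)^313 = -1.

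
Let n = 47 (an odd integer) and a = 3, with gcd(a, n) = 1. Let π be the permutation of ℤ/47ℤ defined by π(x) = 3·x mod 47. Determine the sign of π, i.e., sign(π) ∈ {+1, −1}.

+1

Trace 32: π^k(32) = [32, 2, 6, 18, 7, 21, 16] for k=0..6.
Cycle type of π: 23×2 + 1; total 3 cycles.
Σ(ℓ_i−1) = 47−3 = 44; sign = (−1)^44 = +1.
The Jacobi symbol (3|47) = +1 (Zolotarev) agrees.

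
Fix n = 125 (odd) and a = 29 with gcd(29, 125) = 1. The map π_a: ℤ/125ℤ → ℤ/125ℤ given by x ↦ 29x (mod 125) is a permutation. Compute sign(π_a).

Orbit of 96 under x↦29x: [96, 34, 111, 94, 101, 54, 66]… (length divides ord_125(29)).
Cycle type of π: 50×2 + 10×2 + 2×2 + 1; total 7 cycles.
n − c = 125 − 7 = 118; sign = (−1)^118 = +1.
Via Zolotarev, sign(π_{29}) = (29|125) = +1.

+1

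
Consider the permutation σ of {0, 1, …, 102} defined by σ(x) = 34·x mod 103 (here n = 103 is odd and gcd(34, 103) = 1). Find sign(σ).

+1

Trace 34: π^k(34) = [34, 23, 61, 14, 64, 13, 30] for k=0..6.
The orbit structure of x ↦ 34x mod 103: 7 orbits of sizes [17, 17, 17, 17, 17, 17, 1].
sign(π) = (−1)^{n − #cycles} = (−1)^{103−7} = (−1)^96 = +1.
Via Zolotarev, sign(π_{34}) = (34|103) = +1.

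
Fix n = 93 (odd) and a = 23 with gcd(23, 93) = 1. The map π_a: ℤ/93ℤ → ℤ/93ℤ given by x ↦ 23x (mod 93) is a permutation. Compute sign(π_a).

Orbit of 16 under x↦23x: [16, 89, 1, 23, 64, 77, 4]… (length divides ord_93(23)).
11 cycles of lengths [10, 10, 10, 10, 10, 10, 10, 10, 10, 2, 1].
11 cycles on 93: each ℓ→(−1)^(ℓ−1), product (−1)^82 = +1.

+1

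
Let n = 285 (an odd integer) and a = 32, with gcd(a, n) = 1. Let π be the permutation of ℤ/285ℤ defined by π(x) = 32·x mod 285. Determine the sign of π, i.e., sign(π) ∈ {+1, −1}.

Trace 256: π^k(256) = [256, 212, 229, 203, 226, 107, 4] for k=0..6.
Cycle lengths of π_32 on ℤ/285ℤ: [36, 36, 36, 36, 36, 36, 18, 18, 18, 4, 4, 4, 2, 1]; 14 cycles in total.
14 cycles on 285: each ℓ→(−1)^(ℓ−1), product (−1)^271 = -1.
The Jacobi symbol (32|285) = -1 (Zolotarev) agrees.

-1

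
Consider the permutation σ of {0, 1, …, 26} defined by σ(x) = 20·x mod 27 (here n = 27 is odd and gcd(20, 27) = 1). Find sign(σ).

-1

Trace 19: π^k(19) = [19, 2, 13, 17, 16, 23, 1] for k=0..6.
Decompose π into cycles: lengths [18, 6, 2, 1] (4 cycles, including the fixed point 0).
sign(π) = (−1)^{n − #cycles} = (−1)^{27−4} = (−1)^23 = -1.
Via Zolotarev, sign(π_{20}) = (20|27) = -1.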